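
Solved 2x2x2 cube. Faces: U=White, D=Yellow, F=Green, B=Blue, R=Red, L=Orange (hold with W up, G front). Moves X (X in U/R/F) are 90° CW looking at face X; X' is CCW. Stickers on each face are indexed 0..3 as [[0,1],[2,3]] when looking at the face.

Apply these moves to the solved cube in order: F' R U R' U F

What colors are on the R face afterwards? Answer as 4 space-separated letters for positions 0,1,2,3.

Answer: O W W R

Derivation:
After move 1 (F'): F=GGGG U=WWRR R=YRYR D=OOYY L=OWOW
After move 2 (R): R=YYRR U=WGRG F=GOGY D=OBYB B=RBWB
After move 3 (U): U=RWGG F=YYGY R=RBRR B=OWWB L=GOOW
After move 4 (R'): R=BRRR U=RWGO F=YWGG D=OYYY B=BWBB
After move 5 (U): U=GROW F=BRGG R=BWRR B=GOBB L=YWOW
After move 6 (F): F=GBGR U=GRWW R=OWWR D=RBYY L=YOOY
Query: R face = OWWR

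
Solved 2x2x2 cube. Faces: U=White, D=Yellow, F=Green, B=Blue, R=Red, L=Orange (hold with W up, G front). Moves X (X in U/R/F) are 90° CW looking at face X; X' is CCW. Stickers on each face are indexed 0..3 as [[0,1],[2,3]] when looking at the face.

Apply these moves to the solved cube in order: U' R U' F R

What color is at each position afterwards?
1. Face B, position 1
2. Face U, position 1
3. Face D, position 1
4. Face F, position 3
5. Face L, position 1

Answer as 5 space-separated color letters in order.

Answer: G B W R Y

Derivation:
After move 1 (U'): U=WWWW F=OOGG R=GGRR B=RRBB L=BBOO
After move 2 (R): R=RGRG U=WOWG F=OYGY D=YBYR B=WRWB
After move 3 (U'): U=OGWW F=BBGY R=OYRG B=RGWB L=WROO
After move 4 (F): F=GBYB U=OGOR R=WYWG D=ROYR L=WYOB
After move 5 (R): R=WWGY U=OBOB F=GOYR D=RWYR B=RGGB
Query 1: B[1] = G
Query 2: U[1] = B
Query 3: D[1] = W
Query 4: F[3] = R
Query 5: L[1] = Y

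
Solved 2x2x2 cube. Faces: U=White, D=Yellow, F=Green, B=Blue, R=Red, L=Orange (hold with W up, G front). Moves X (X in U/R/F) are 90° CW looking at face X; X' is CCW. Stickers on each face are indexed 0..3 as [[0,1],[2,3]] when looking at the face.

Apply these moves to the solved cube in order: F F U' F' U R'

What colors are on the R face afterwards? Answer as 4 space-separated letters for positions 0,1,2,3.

Answer: R R O W

Derivation:
After move 1 (F): F=GGGG U=WWOO R=WRWR D=RRYY L=OYOY
After move 2 (F): F=GGGG U=WWYY R=OROR D=WWYY L=OROR
After move 3 (U'): U=WYWY F=ORGG R=GGOR B=ORBB L=BBOR
After move 4 (F'): F=RGOG U=WYGO R=WGWR D=BRYY L=BYOW
After move 5 (U): U=GWOY F=WGOG R=ORWR B=BYBB L=RGOW
After move 6 (R'): R=RROW U=GBOB F=WWOY D=BGYG B=YYRB
Query: R face = RROW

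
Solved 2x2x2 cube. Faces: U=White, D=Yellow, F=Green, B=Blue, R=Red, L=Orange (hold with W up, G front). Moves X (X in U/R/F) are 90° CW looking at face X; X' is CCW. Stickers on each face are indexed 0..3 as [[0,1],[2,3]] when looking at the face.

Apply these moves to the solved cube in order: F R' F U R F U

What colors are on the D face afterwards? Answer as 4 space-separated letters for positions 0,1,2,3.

Answer: W B Y O

Derivation:
After move 1 (F): F=GGGG U=WWOO R=WRWR D=RRYY L=OYOY
After move 2 (R'): R=RRWW U=WBOB F=GWGO D=RGYG B=YBRB
After move 3 (F): F=GGOW U=WBYY R=ORBW D=WRYG L=OROG
After move 4 (U): U=YWYB F=OROW R=YBBW B=ORRB L=GGOG
After move 5 (R): R=BYWB U=YRYW F=OROG D=WRYO B=BRWB
After move 6 (F): F=OOGR U=YRGG R=YYWB D=WBYO L=GWOR
After move 7 (U): U=GYGR F=YYGR R=BRWB B=GWWB L=OOOR
Query: D face = WBYO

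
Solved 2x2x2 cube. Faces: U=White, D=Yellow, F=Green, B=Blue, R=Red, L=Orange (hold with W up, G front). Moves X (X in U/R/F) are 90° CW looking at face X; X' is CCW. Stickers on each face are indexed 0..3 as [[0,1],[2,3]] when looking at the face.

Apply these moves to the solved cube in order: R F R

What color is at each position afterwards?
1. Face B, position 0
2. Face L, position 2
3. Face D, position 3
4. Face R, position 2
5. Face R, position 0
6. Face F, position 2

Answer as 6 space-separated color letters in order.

After move 1 (R): R=RRRR U=WGWG F=GYGY D=YBYB B=WBWB
After move 2 (F): F=GGYY U=WGOO R=WRGR D=RRYB L=OYOB
After move 3 (R): R=GWRR U=WGOY F=GRYB D=RWYW B=OBGB
Query 1: B[0] = O
Query 2: L[2] = O
Query 3: D[3] = W
Query 4: R[2] = R
Query 5: R[0] = G
Query 6: F[2] = Y

Answer: O O W R G Y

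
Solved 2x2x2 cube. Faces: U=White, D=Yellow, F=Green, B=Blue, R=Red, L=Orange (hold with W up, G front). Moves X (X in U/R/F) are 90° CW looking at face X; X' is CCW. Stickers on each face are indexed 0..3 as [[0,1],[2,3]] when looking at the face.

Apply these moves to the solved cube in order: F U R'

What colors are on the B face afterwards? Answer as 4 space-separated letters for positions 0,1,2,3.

Answer: Y Y R B

Derivation:
After move 1 (F): F=GGGG U=WWOO R=WRWR D=RRYY L=OYOY
After move 2 (U): U=OWOW F=WRGG R=BBWR B=OYBB L=GGOY
After move 3 (R'): R=BRBW U=OBOO F=WWGW D=RRYG B=YYRB
Query: B face = YYRB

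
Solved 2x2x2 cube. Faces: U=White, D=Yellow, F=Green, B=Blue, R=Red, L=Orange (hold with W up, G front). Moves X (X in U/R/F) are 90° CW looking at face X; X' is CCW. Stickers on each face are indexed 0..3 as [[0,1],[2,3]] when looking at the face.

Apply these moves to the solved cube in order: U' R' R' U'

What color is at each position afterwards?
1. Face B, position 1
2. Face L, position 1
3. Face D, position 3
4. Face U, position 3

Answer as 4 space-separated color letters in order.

Answer: R R W W

Derivation:
After move 1 (U'): U=WWWW F=OOGG R=GGRR B=RRBB L=BBOO
After move 2 (R'): R=GRGR U=WBWR F=OWGW D=YOYG B=YRYB
After move 3 (R'): R=RRGG U=WYWY F=OBGR D=YWYW B=GROB
After move 4 (U'): U=YYWW F=BBGR R=OBGG B=RROB L=GROO
Query 1: B[1] = R
Query 2: L[1] = R
Query 3: D[3] = W
Query 4: U[3] = W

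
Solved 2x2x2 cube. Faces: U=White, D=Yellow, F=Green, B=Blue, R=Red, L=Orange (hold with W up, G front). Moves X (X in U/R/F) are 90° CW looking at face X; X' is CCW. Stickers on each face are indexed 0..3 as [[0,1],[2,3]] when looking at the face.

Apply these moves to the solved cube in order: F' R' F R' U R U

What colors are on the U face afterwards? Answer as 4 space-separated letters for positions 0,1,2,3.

After move 1 (F'): F=GGGG U=WWRR R=YRYR D=OOYY L=OWOW
After move 2 (R'): R=RRYY U=WBRB F=GWGR D=OGYG B=YBOB
After move 3 (F): F=GGRW U=WBWW R=RRBY D=YRYG L=OOOG
After move 4 (R'): R=RYRB U=WOWY F=GBRW D=YGYW B=GBRB
After move 5 (U): U=WWYO F=RYRW R=GBRB B=OORB L=GBOG
After move 6 (R): R=RGBB U=WYYW F=RGRW D=YRYO B=OOWB
After move 7 (U): U=YWWY F=RGRW R=OOBB B=GBWB L=RGOG
Query: U face = YWWY

Answer: Y W W Y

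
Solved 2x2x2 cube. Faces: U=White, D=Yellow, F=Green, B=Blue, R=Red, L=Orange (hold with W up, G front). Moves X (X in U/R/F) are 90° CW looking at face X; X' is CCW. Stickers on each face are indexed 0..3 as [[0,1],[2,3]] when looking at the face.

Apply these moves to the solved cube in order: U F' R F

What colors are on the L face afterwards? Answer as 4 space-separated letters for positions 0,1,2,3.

Answer: G G O B

Derivation:
After move 1 (U): U=WWWW F=RRGG R=BBRR B=OOBB L=GGOO
After move 2 (F'): F=RGRG U=WWBR R=YBYR D=GOYY L=GWOW
After move 3 (R): R=YYRB U=WGBG F=RORY D=GBYO B=ROWB
After move 4 (F): F=RRYO U=WGWW R=BYGB D=RYYO L=GGOB
Query: L face = GGOB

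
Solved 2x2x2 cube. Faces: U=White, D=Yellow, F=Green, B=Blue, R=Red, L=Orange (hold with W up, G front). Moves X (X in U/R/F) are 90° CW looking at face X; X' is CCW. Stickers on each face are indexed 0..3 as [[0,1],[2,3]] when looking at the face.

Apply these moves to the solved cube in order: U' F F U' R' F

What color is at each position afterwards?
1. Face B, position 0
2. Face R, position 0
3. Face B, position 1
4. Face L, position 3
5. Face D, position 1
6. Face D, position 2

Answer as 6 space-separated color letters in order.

After move 1 (U'): U=WWWW F=OOGG R=GGRR B=RRBB L=BBOO
After move 2 (F): F=GOGO U=WWOB R=WGWR D=RGYY L=BYOY
After move 3 (F): F=GGOO U=WWYY R=OGBR D=WWYY L=BROG
After move 4 (U'): U=WYWY F=BROO R=GGBR B=OGBB L=RROG
After move 5 (R'): R=GRGB U=WBWO F=BYOY D=WRYO B=YGWB
After move 6 (F): F=OBYY U=WBGR R=WROB D=GGYO L=RWOR
Query 1: B[0] = Y
Query 2: R[0] = W
Query 3: B[1] = G
Query 4: L[3] = R
Query 5: D[1] = G
Query 6: D[2] = Y

Answer: Y W G R G Y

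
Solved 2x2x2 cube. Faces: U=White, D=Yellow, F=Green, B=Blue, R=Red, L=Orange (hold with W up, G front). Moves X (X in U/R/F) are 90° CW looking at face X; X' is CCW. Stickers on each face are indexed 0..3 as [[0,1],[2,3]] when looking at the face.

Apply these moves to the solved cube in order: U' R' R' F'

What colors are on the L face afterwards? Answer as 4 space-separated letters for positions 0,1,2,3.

After move 1 (U'): U=WWWW F=OOGG R=GGRR B=RRBB L=BBOO
After move 2 (R'): R=GRGR U=WBWR F=OWGW D=YOYG B=YRYB
After move 3 (R'): R=RRGG U=WYWY F=OBGR D=YWYW B=GROB
After move 4 (F'): F=BROG U=WYRG R=WRYG D=BOYW L=BYOW
Query: L face = BYOW

Answer: B Y O W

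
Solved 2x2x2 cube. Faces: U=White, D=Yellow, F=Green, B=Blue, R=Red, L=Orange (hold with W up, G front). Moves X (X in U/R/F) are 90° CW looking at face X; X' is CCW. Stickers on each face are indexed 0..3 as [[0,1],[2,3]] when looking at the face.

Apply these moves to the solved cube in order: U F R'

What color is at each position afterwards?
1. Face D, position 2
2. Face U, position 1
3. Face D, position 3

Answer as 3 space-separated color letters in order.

After move 1 (U): U=WWWW F=RRGG R=BBRR B=OOBB L=GGOO
After move 2 (F): F=GRGR U=WWOG R=WBWR D=RBYY L=GYOY
After move 3 (R'): R=BRWW U=WBOO F=GWGG D=RRYR B=YOBB
Query 1: D[2] = Y
Query 2: U[1] = B
Query 3: D[3] = R

Answer: Y B R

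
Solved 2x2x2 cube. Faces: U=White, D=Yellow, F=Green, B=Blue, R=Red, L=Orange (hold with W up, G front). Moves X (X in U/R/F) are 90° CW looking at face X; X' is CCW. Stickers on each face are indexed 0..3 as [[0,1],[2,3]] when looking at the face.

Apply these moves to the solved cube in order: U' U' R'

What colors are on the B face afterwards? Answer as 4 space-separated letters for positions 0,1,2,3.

Answer: Y G Y B

Derivation:
After move 1 (U'): U=WWWW F=OOGG R=GGRR B=RRBB L=BBOO
After move 2 (U'): U=WWWW F=BBGG R=OORR B=GGBB L=RROO
After move 3 (R'): R=OROR U=WBWG F=BWGW D=YBYG B=YGYB
Query: B face = YGYB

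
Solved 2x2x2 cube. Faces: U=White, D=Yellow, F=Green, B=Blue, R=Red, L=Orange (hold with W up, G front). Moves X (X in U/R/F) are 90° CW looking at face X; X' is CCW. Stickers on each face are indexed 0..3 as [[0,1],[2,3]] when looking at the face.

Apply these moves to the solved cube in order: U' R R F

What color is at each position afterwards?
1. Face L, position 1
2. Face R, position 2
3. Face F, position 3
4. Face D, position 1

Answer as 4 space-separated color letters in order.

After move 1 (U'): U=WWWW F=OOGG R=GGRR B=RRBB L=BBOO
After move 2 (R): R=RGRG U=WOWG F=OYGY D=YBYR B=WRWB
After move 3 (R): R=RRGG U=WYWY F=OBGR D=YWYW B=GROB
After move 4 (F): F=GORB U=WYOB R=WRYG D=GRYW L=BYOW
Query 1: L[1] = Y
Query 2: R[2] = Y
Query 3: F[3] = B
Query 4: D[1] = R

Answer: Y Y B R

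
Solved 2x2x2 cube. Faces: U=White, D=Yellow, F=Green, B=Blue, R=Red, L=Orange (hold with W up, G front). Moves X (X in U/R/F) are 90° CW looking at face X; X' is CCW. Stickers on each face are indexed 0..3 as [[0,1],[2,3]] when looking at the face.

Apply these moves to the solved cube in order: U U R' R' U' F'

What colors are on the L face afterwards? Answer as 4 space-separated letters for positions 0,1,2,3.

After move 1 (U): U=WWWW F=RRGG R=BBRR B=OOBB L=GGOO
After move 2 (U): U=WWWW F=BBGG R=OORR B=GGBB L=RROO
After move 3 (R'): R=OROR U=WBWG F=BWGW D=YBYG B=YGYB
After move 4 (R'): R=RROO U=WYWY F=BBGG D=YWYW B=GGBB
After move 5 (U'): U=YYWW F=RRGG R=BBOO B=RRBB L=GGOO
After move 6 (F'): F=RGRG U=YYBO R=WBYO D=GOYW L=GWOW
Query: L face = GWOW

Answer: G W O W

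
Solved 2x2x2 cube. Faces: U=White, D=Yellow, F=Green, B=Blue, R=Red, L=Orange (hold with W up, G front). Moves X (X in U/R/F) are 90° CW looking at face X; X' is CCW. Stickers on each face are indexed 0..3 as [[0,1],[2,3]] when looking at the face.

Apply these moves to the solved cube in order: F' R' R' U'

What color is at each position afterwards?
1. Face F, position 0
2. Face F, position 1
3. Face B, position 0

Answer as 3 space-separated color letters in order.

Answer: O W R

Derivation:
After move 1 (F'): F=GGGG U=WWRR R=YRYR D=OOYY L=OWOW
After move 2 (R'): R=RRYY U=WBRB F=GWGR D=OGYG B=YBOB
After move 3 (R'): R=RYRY U=WORY F=GBGB D=OWYR B=GBGB
After move 4 (U'): U=OYWR F=OWGB R=GBRY B=RYGB L=GBOW
Query 1: F[0] = O
Query 2: F[1] = W
Query 3: B[0] = R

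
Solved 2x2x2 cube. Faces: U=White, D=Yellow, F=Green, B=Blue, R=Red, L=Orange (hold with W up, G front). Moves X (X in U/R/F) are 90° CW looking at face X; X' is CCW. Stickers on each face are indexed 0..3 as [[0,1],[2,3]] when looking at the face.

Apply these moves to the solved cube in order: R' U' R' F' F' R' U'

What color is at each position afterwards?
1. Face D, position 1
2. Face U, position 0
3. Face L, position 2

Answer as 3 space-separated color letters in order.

Answer: G G O

Derivation:
After move 1 (R'): R=RRRR U=WBWB F=GWGW D=YGYG B=YBYB
After move 2 (U'): U=BBWW F=OOGW R=GWRR B=RRYB L=YBOO
After move 3 (R'): R=WRGR U=BYWR F=OBGW D=YOYW B=GRGB
After move 4 (F'): F=BWOG U=BYWG R=ORYR D=BOYW L=YROW
After move 5 (F'): F=WGBO U=BYOY R=ORBR D=RWYW L=YGOW
After move 6 (R'): R=RROB U=BGOG F=WYBY D=RGYO B=WRWB
After move 7 (U'): U=GGBO F=YGBY R=WYOB B=RRWB L=WROW
Query 1: D[1] = G
Query 2: U[0] = G
Query 3: L[2] = O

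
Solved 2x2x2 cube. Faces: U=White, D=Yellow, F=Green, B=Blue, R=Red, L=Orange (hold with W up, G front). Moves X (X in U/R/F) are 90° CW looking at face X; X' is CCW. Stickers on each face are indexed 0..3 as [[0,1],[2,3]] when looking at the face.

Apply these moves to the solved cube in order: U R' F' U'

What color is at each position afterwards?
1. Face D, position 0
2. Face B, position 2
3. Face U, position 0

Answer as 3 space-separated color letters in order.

Answer: G Y B

Derivation:
After move 1 (U): U=WWWW F=RRGG R=BBRR B=OOBB L=GGOO
After move 2 (R'): R=BRBR U=WBWO F=RWGW D=YRYG B=YOYB
After move 3 (F'): F=WWRG U=WBBB R=RRYR D=GOYG L=GOOW
After move 4 (U'): U=BBWB F=GORG R=WWYR B=RRYB L=YOOW
Query 1: D[0] = G
Query 2: B[2] = Y
Query 3: U[0] = B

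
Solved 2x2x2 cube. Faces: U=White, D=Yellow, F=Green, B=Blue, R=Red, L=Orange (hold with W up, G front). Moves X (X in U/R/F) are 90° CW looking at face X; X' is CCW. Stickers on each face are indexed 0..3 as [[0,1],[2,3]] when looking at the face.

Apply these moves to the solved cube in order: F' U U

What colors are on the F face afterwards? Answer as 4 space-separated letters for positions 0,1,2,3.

Answer: B B G G

Derivation:
After move 1 (F'): F=GGGG U=WWRR R=YRYR D=OOYY L=OWOW
After move 2 (U): U=RWRW F=YRGG R=BBYR B=OWBB L=GGOW
After move 3 (U): U=RRWW F=BBGG R=OWYR B=GGBB L=YROW
Query: F face = BBGG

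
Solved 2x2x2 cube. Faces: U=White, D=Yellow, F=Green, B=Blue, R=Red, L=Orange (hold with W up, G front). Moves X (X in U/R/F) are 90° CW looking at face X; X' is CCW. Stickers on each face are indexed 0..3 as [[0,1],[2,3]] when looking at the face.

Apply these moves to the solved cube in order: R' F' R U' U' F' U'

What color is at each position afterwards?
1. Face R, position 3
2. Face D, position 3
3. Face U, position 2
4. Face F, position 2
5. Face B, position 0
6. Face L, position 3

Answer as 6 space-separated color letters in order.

After move 1 (R'): R=RRRR U=WBWB F=GWGW D=YGYG B=YBYB
After move 2 (F'): F=WWGG U=WBRR R=GRYR D=OOYG L=OBOW
After move 3 (R): R=YGRR U=WWRG F=WOGG D=OYYY B=RBBB
After move 4 (U'): U=WGWR F=OBGG R=WORR B=YGBB L=RBOW
After move 5 (U'): U=GRWW F=RBGG R=OBRR B=WOBB L=YGOW
After move 6 (F'): F=BGRG U=GROR R=YBOR D=GWYY L=YWOW
After move 7 (U'): U=RRGO F=YWRG R=BGOR B=YBBB L=WOOW
Query 1: R[3] = R
Query 2: D[3] = Y
Query 3: U[2] = G
Query 4: F[2] = R
Query 5: B[0] = Y
Query 6: L[3] = W

Answer: R Y G R Y W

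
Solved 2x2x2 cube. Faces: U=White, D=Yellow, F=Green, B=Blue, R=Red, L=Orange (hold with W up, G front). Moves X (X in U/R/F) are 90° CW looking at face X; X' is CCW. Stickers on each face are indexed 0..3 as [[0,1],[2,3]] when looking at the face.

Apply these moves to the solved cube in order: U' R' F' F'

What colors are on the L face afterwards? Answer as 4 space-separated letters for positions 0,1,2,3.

After move 1 (U'): U=WWWW F=OOGG R=GGRR B=RRBB L=BBOO
After move 2 (R'): R=GRGR U=WBWR F=OWGW D=YOYG B=YRYB
After move 3 (F'): F=WWOG U=WBGG R=ORYR D=BOYG L=BROW
After move 4 (F'): F=WGWO U=WBOY R=ORBR D=RWYG L=BGOG
Query: L face = BGOG

Answer: B G O G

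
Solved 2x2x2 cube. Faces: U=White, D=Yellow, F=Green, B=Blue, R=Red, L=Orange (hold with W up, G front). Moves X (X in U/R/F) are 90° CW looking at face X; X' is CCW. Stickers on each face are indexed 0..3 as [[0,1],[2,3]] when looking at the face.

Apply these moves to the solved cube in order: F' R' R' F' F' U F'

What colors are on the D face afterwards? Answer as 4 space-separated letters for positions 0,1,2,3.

Answer: G R Y R

Derivation:
After move 1 (F'): F=GGGG U=WWRR R=YRYR D=OOYY L=OWOW
After move 2 (R'): R=RRYY U=WBRB F=GWGR D=OGYG B=YBOB
After move 3 (R'): R=RYRY U=WORY F=GBGB D=OWYR B=GBGB
After move 4 (F'): F=BBGG U=WORR R=WYOY D=WWYR L=OYOR
After move 5 (F'): F=BGBG U=WOWO R=WYWY D=YRYR L=OROR
After move 6 (U): U=WWOO F=WYBG R=GBWY B=ORGB L=BGOR
After move 7 (F'): F=YGWB U=WWGW R=RBYY D=GRYR L=BOOO
Query: D face = GRYR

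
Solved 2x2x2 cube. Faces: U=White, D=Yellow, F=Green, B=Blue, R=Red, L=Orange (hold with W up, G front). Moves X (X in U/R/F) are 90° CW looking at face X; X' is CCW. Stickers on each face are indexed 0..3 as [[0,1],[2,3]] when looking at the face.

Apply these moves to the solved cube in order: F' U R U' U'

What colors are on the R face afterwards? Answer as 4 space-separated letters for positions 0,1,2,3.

After move 1 (F'): F=GGGG U=WWRR R=YRYR D=OOYY L=OWOW
After move 2 (U): U=RWRW F=YRGG R=BBYR B=OWBB L=GGOW
After move 3 (R): R=YBRB U=RRRG F=YOGY D=OBYO B=WWWB
After move 4 (U'): U=RGRR F=GGGY R=YORB B=YBWB L=WWOW
After move 5 (U'): U=GRRR F=WWGY R=GGRB B=YOWB L=YBOW
Query: R face = GGRB

Answer: G G R B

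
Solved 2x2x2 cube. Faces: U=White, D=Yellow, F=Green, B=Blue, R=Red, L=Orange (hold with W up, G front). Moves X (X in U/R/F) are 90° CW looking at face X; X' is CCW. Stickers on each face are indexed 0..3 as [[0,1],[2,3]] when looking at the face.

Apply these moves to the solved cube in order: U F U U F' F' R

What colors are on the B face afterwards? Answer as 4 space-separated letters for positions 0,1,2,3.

Answer: R R O B

Derivation:
After move 1 (U): U=WWWW F=RRGG R=BBRR B=OOBB L=GGOO
After move 2 (F): F=GRGR U=WWOG R=WBWR D=RBYY L=GYOY
After move 3 (U): U=OWGW F=WBGR R=OOWR B=GYBB L=GROY
After move 4 (U): U=GOWW F=OOGR R=GYWR B=GRBB L=WBOY
After move 5 (F'): F=OROG U=GOGW R=BYRR D=BYYY L=WWOW
After move 6 (F'): F=RGOO U=GOBR R=YYBR D=WWYY L=WWOG
After move 7 (R): R=BYRY U=GGBO F=RWOY D=WBYG B=RROB
Query: B face = RROB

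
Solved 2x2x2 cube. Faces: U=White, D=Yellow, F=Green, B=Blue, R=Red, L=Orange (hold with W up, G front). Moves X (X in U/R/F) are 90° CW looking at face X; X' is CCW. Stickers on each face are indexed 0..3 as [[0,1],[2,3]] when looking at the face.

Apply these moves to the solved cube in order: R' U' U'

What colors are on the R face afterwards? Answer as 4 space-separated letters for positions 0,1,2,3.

After move 1 (R'): R=RRRR U=WBWB F=GWGW D=YGYG B=YBYB
After move 2 (U'): U=BBWW F=OOGW R=GWRR B=RRYB L=YBOO
After move 3 (U'): U=BWBW F=YBGW R=OORR B=GWYB L=RROO
Query: R face = OORR

Answer: O O R R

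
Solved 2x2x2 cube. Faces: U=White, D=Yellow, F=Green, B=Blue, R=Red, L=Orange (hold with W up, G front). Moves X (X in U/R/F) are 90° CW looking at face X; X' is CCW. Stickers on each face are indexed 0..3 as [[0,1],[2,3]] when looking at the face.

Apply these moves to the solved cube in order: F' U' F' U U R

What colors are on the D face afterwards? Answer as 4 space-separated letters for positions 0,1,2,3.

Answer: B B Y W

Derivation:
After move 1 (F'): F=GGGG U=WWRR R=YRYR D=OOYY L=OWOW
After move 2 (U'): U=WRWR F=OWGG R=GGYR B=YRBB L=BBOW
After move 3 (F'): F=WGOG U=WRGY R=OGOR D=BWYY L=BROW
After move 4 (U): U=GWYR F=OGOG R=YROR B=BRBB L=WGOW
After move 5 (U): U=YGRW F=YROG R=BROR B=WGBB L=OGOW
After move 6 (R): R=OBRR U=YRRG F=YWOY D=BBYW B=WGGB
Query: D face = BBYW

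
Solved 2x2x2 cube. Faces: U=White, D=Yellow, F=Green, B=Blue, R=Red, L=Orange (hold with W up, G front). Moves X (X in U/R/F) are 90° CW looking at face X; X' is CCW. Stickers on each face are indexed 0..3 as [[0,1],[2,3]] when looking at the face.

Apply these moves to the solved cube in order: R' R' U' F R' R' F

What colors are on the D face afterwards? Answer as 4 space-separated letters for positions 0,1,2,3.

Answer: B R Y B

Derivation:
After move 1 (R'): R=RRRR U=WBWB F=GWGW D=YGYG B=YBYB
After move 2 (R'): R=RRRR U=WYWY F=GBGB D=YWYW B=GBGB
After move 3 (U'): U=YYWW F=OOGB R=GBRR B=RRGB L=GBOO
After move 4 (F): F=GOBO U=YYOB R=WBWR D=RGYW L=GYOW
After move 5 (R'): R=BRWW U=YGOR F=GYBB D=ROYO B=WRGB
After move 6 (R'): R=RWBW U=YGOW F=GGBR D=RYYB B=OROB
After move 7 (F): F=BGRG U=YGWY R=OWWW D=BRYB L=GROY
Query: D face = BRYB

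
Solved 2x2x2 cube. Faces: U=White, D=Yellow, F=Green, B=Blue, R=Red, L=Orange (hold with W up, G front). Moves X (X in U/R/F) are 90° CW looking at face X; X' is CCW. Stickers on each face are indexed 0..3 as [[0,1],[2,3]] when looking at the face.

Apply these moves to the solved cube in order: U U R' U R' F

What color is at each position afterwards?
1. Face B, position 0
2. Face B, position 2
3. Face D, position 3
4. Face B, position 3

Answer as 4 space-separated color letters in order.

After move 1 (U): U=WWWW F=RRGG R=BBRR B=OOBB L=GGOO
After move 2 (U): U=WWWW F=BBGG R=OORR B=GGBB L=RROO
After move 3 (R'): R=OROR U=WBWG F=BWGW D=YBYG B=YGYB
After move 4 (U): U=WWGB F=ORGW R=YGOR B=RRYB L=BWOO
After move 5 (R'): R=GRYO U=WYGR F=OWGB D=YRYW B=GRBB
After move 6 (F): F=GOBW U=WYOW R=GRRO D=YGYW L=BYOR
Query 1: B[0] = G
Query 2: B[2] = B
Query 3: D[3] = W
Query 4: B[3] = B

Answer: G B W B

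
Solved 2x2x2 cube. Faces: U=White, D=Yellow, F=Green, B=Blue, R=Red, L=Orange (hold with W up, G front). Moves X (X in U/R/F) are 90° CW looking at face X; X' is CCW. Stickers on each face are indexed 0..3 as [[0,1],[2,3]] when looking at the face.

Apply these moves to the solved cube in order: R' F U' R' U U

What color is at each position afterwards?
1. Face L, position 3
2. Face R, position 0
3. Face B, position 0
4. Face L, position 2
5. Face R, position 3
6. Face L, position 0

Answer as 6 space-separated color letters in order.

After move 1 (R'): R=RRRR U=WBWB F=GWGW D=YGYG B=YBYB
After move 2 (F): F=GGWW U=WBOO R=WRBR D=RRYG L=OYOG
After move 3 (U'): U=BOWO F=OYWW R=GGBR B=WRYB L=YBOG
After move 4 (R'): R=GRGB U=BYWW F=OOWO D=RYYW B=GRRB
After move 5 (U): U=WBWY F=GRWO R=GRGB B=YBRB L=OOOG
After move 6 (U): U=WWYB F=GRWO R=YBGB B=OORB L=GROG
Query 1: L[3] = G
Query 2: R[0] = Y
Query 3: B[0] = O
Query 4: L[2] = O
Query 5: R[3] = B
Query 6: L[0] = G

Answer: G Y O O B G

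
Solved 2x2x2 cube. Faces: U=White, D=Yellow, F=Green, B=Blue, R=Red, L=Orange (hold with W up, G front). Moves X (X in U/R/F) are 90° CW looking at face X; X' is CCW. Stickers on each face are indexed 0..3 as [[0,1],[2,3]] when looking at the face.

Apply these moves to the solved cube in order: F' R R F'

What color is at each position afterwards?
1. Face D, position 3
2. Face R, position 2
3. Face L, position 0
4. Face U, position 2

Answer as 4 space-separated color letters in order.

After move 1 (F'): F=GGGG U=WWRR R=YRYR D=OOYY L=OWOW
After move 2 (R): R=YYRR U=WGRG F=GOGY D=OBYB B=RBWB
After move 3 (R): R=RYRY U=WORY F=GBGB D=OWYR B=GBGB
After move 4 (F'): F=BBGG U=WORR R=WYOY D=WWYR L=OYOR
Query 1: D[3] = R
Query 2: R[2] = O
Query 3: L[0] = O
Query 4: U[2] = R

Answer: R O O R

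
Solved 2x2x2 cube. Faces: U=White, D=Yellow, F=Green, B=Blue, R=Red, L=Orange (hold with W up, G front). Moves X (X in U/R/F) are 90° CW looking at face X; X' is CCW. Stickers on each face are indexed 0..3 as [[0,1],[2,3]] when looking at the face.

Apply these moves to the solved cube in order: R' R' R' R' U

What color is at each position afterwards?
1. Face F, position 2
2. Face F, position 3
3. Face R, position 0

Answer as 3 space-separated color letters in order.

Answer: G G B

Derivation:
After move 1 (R'): R=RRRR U=WBWB F=GWGW D=YGYG B=YBYB
After move 2 (R'): R=RRRR U=WYWY F=GBGB D=YWYW B=GBGB
After move 3 (R'): R=RRRR U=WGWG F=GYGY D=YBYB B=WBWB
After move 4 (R'): R=RRRR U=WWWW F=GGGG D=YYYY B=BBBB
After move 5 (U): U=WWWW F=RRGG R=BBRR B=OOBB L=GGOO
Query 1: F[2] = G
Query 2: F[3] = G
Query 3: R[0] = B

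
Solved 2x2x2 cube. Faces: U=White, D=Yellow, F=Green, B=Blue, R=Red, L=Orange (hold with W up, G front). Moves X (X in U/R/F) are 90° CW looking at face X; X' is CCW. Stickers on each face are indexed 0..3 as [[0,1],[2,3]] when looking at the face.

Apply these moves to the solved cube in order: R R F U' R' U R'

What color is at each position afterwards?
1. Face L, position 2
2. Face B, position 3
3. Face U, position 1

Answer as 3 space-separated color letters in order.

After move 1 (R): R=RRRR U=WGWG F=GYGY D=YBYB B=WBWB
After move 2 (R): R=RRRR U=WYWY F=GBGB D=YWYW B=GBGB
After move 3 (F): F=GGBB U=WYOO R=WRYR D=RRYW L=OYOW
After move 4 (U'): U=YOWO F=OYBB R=GGYR B=WRGB L=GBOW
After move 5 (R'): R=GRGY U=YGWW F=OOBO D=RYYB B=WRRB
After move 6 (U): U=WYWG F=GRBO R=WRGY B=GBRB L=OOOW
After move 7 (R'): R=RYWG U=WRWG F=GYBG D=RRYO B=BBYB
Query 1: L[2] = O
Query 2: B[3] = B
Query 3: U[1] = R

Answer: O B R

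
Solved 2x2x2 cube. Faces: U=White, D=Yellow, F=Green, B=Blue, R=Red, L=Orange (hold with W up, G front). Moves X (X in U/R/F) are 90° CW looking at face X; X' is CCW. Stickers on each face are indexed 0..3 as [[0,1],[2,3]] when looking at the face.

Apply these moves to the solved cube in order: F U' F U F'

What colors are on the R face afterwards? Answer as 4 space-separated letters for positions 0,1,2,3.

Answer: G R W R

Derivation:
After move 1 (F): F=GGGG U=WWOO R=WRWR D=RRYY L=OYOY
After move 2 (U'): U=WOWO F=OYGG R=GGWR B=WRBB L=BBOY
After move 3 (F): F=GOGY U=WOYB R=WGOR D=WGYY L=BROR
After move 4 (U): U=YWBO F=WGGY R=WROR B=BRBB L=GOOR
After move 5 (F'): F=GYWG U=YWWO R=GRWR D=ORYY L=GOOB
Query: R face = GRWR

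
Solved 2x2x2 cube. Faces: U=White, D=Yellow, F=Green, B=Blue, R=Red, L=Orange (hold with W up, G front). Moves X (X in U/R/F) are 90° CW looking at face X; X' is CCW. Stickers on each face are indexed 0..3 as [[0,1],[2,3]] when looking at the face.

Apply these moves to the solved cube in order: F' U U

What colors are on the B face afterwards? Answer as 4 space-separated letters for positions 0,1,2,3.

Answer: G G B B

Derivation:
After move 1 (F'): F=GGGG U=WWRR R=YRYR D=OOYY L=OWOW
After move 2 (U): U=RWRW F=YRGG R=BBYR B=OWBB L=GGOW
After move 3 (U): U=RRWW F=BBGG R=OWYR B=GGBB L=YROW
Query: B face = GGBB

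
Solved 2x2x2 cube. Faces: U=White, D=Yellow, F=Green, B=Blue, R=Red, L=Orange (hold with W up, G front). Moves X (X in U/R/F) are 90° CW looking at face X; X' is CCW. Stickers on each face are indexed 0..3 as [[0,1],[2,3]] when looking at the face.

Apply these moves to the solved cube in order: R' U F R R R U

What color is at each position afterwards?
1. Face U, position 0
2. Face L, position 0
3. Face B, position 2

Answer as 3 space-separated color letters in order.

Answer: O G Y

Derivation:
After move 1 (R'): R=RRRR U=WBWB F=GWGW D=YGYG B=YBYB
After move 2 (U): U=WWBB F=RRGW R=YBRR B=OOYB L=GWOO
After move 3 (F): F=GRWR U=WWOW R=BBBR D=RYYG L=GYOG
After move 4 (R): R=BBRB U=WROR F=GYWG D=RYYO B=WOWB
After move 5 (R): R=RBBB U=WYOG F=GYWO D=RWYW B=RORB
After move 6 (R): R=BRBB U=WYOO F=GWWW D=RRYR B=GOYB
After move 7 (U): U=OWOY F=BRWW R=GOBB B=GYYB L=GWOG
Query 1: U[0] = O
Query 2: L[0] = G
Query 3: B[2] = Y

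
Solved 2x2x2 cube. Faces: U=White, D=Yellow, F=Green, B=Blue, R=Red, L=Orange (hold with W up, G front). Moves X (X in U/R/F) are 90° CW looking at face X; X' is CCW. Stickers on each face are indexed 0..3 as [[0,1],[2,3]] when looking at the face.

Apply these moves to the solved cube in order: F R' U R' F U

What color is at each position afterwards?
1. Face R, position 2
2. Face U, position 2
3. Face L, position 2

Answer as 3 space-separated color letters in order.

Answer: O W O

Derivation:
After move 1 (F): F=GGGG U=WWOO R=WRWR D=RRYY L=OYOY
After move 2 (R'): R=RRWW U=WBOB F=GWGO D=RGYG B=YBRB
After move 3 (U): U=OWBB F=RRGO R=YBWW B=OYRB L=GWOY
After move 4 (R'): R=BWYW U=ORBO F=RWGB D=RRYO B=GYGB
After move 5 (F): F=GRBW U=ORYW R=BWOW D=YBYO L=GROR
After move 6 (U): U=YOWR F=BWBW R=GYOW B=GRGB L=GROR
Query 1: R[2] = O
Query 2: U[2] = W
Query 3: L[2] = O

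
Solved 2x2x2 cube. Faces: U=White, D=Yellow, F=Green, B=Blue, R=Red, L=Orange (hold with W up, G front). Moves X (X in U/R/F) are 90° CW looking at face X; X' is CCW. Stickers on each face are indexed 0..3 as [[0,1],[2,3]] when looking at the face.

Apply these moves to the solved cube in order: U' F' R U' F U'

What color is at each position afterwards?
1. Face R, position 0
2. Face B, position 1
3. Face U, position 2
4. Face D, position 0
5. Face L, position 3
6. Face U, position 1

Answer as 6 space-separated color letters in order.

Answer: O O G R B R

Derivation:
After move 1 (U'): U=WWWW F=OOGG R=GGRR B=RRBB L=BBOO
After move 2 (F'): F=OGOG U=WWGR R=YGYR D=BOYY L=BWOW
After move 3 (R): R=YYRG U=WGGG F=OOOY D=BBYR B=RRWB
After move 4 (U'): U=GGWG F=BWOY R=OORG B=YYWB L=RROW
After move 5 (F): F=OBYW U=GGWR R=WOGG D=ROYR L=RBOB
After move 6 (U'): U=GRGW F=RBYW R=OBGG B=WOWB L=YYOB
Query 1: R[0] = O
Query 2: B[1] = O
Query 3: U[2] = G
Query 4: D[0] = R
Query 5: L[3] = B
Query 6: U[1] = R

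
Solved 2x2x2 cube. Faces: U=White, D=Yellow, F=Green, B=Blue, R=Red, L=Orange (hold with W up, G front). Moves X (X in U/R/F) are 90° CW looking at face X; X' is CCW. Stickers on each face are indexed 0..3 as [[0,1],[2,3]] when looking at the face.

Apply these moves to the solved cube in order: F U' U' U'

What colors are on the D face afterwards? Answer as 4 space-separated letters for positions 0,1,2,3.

After move 1 (F): F=GGGG U=WWOO R=WRWR D=RRYY L=OYOY
After move 2 (U'): U=WOWO F=OYGG R=GGWR B=WRBB L=BBOY
After move 3 (U'): U=OOWW F=BBGG R=OYWR B=GGBB L=WROY
After move 4 (U'): U=OWOW F=WRGG R=BBWR B=OYBB L=GGOY
Query: D face = RRYY

Answer: R R Y Y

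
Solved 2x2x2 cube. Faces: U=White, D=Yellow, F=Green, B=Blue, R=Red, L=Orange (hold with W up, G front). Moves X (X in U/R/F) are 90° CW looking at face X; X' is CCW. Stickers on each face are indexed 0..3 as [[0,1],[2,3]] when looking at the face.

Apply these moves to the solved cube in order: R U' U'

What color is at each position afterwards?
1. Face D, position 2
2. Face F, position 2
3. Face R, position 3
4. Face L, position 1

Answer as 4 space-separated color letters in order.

After move 1 (R): R=RRRR U=WGWG F=GYGY D=YBYB B=WBWB
After move 2 (U'): U=GGWW F=OOGY R=GYRR B=RRWB L=WBOO
After move 3 (U'): U=GWGW F=WBGY R=OORR B=GYWB L=RROO
Query 1: D[2] = Y
Query 2: F[2] = G
Query 3: R[3] = R
Query 4: L[1] = R

Answer: Y G R R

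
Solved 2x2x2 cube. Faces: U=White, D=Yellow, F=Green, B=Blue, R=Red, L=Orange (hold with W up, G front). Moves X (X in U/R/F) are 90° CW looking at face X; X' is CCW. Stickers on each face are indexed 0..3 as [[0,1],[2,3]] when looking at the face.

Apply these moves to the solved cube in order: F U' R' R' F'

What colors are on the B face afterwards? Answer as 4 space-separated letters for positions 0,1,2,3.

After move 1 (F): F=GGGG U=WWOO R=WRWR D=RRYY L=OYOY
After move 2 (U'): U=WOWO F=OYGG R=GGWR B=WRBB L=BBOY
After move 3 (R'): R=GRGW U=WBWW F=OOGO D=RYYG B=YRRB
After move 4 (R'): R=RWGG U=WRWY F=OBGW D=ROYO B=GRYB
After move 5 (F'): F=BWOG U=WRRG R=OWRG D=BYYO L=BYOW
Query: B face = GRYB

Answer: G R Y B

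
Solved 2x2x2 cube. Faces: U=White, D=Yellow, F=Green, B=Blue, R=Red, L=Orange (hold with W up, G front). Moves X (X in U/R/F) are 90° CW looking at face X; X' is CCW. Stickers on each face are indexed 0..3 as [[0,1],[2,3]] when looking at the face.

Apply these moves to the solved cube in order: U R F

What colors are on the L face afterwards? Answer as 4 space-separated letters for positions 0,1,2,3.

Answer: G Y O B

Derivation:
After move 1 (U): U=WWWW F=RRGG R=BBRR B=OOBB L=GGOO
After move 2 (R): R=RBRB U=WRWG F=RYGY D=YBYO B=WOWB
After move 3 (F): F=GRYY U=WROG R=WBGB D=RRYO L=GYOB
Query: L face = GYOB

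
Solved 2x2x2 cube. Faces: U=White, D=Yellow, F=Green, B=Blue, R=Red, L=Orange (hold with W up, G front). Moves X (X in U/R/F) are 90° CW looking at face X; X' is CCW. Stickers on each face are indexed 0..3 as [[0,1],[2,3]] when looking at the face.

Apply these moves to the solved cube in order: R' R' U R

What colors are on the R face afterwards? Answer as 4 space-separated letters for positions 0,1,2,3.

After move 1 (R'): R=RRRR U=WBWB F=GWGW D=YGYG B=YBYB
After move 2 (R'): R=RRRR U=WYWY F=GBGB D=YWYW B=GBGB
After move 3 (U): U=WWYY F=RRGB R=GBRR B=OOGB L=GBOO
After move 4 (R): R=RGRB U=WRYB F=RWGW D=YGYO B=YOWB
Query: R face = RGRB

Answer: R G R B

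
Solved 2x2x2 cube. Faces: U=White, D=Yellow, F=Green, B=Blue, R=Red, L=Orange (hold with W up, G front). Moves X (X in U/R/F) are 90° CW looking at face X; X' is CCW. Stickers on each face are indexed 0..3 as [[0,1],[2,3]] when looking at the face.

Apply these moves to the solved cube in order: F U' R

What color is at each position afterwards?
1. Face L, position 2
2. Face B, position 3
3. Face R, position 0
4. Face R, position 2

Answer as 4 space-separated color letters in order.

After move 1 (F): F=GGGG U=WWOO R=WRWR D=RRYY L=OYOY
After move 2 (U'): U=WOWO F=OYGG R=GGWR B=WRBB L=BBOY
After move 3 (R): R=WGRG U=WYWG F=ORGY D=RBYW B=OROB
Query 1: L[2] = O
Query 2: B[3] = B
Query 3: R[0] = W
Query 4: R[2] = R

Answer: O B W R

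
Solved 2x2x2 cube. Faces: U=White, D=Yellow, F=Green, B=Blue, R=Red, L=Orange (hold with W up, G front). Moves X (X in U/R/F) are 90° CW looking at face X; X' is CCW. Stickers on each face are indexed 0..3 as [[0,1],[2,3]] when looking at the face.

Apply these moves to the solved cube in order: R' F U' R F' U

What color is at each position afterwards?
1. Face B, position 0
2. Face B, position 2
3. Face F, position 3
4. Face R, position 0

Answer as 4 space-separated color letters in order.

Answer: Y O W O

Derivation:
After move 1 (R'): R=RRRR U=WBWB F=GWGW D=YGYG B=YBYB
After move 2 (F): F=GGWW U=WBOO R=WRBR D=RRYG L=OYOG
After move 3 (U'): U=BOWO F=OYWW R=GGBR B=WRYB L=YBOG
After move 4 (R): R=BGRG U=BYWW F=ORWG D=RYYW B=OROB
After move 5 (F'): F=RGOW U=BYBR R=YGRG D=BGYW L=YWOW
After move 6 (U): U=BBRY F=YGOW R=ORRG B=YWOB L=RGOW
Query 1: B[0] = Y
Query 2: B[2] = O
Query 3: F[3] = W
Query 4: R[0] = O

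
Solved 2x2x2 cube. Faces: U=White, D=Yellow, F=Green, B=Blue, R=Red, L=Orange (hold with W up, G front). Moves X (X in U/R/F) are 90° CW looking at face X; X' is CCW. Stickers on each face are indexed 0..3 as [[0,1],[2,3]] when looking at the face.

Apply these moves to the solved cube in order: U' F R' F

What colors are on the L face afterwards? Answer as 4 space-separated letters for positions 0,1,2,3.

After move 1 (U'): U=WWWW F=OOGG R=GGRR B=RRBB L=BBOO
After move 2 (F): F=GOGO U=WWOB R=WGWR D=RGYY L=BYOY
After move 3 (R'): R=GRWW U=WBOR F=GWGB D=ROYO B=YRGB
After move 4 (F): F=GGBW U=WBYY R=ORRW D=WGYO L=BROO
Query: L face = BROO

Answer: B R O O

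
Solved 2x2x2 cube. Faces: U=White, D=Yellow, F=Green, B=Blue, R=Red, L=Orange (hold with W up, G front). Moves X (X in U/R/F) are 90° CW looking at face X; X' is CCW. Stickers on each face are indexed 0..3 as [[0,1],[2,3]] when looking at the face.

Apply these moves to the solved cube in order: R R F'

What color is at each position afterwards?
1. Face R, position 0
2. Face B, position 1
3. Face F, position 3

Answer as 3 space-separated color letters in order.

After move 1 (R): R=RRRR U=WGWG F=GYGY D=YBYB B=WBWB
After move 2 (R): R=RRRR U=WYWY F=GBGB D=YWYW B=GBGB
After move 3 (F'): F=BBGG U=WYRR R=WRYR D=OOYW L=OYOW
Query 1: R[0] = W
Query 2: B[1] = B
Query 3: F[3] = G

Answer: W B G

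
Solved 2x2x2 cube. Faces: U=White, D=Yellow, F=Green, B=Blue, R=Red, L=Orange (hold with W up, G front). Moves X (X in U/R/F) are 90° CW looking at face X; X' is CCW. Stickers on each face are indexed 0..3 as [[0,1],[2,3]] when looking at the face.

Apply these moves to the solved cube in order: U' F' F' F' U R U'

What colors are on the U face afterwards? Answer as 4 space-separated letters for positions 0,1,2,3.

After move 1 (U'): U=WWWW F=OOGG R=GGRR B=RRBB L=BBOO
After move 2 (F'): F=OGOG U=WWGR R=YGYR D=BOYY L=BWOW
After move 3 (F'): F=GGOO U=WWYY R=OGBR D=WWYY L=BROG
After move 4 (F'): F=GOGO U=WWOB R=WGWR D=RGYY L=BYOY
After move 5 (U): U=OWBW F=WGGO R=RRWR B=BYBB L=GOOY
After move 6 (R): R=WRRR U=OGBO F=WGGY D=RBYB B=WYWB
After move 7 (U'): U=GOOB F=GOGY R=WGRR B=WRWB L=WYOY
Query: U face = GOOB

Answer: G O O B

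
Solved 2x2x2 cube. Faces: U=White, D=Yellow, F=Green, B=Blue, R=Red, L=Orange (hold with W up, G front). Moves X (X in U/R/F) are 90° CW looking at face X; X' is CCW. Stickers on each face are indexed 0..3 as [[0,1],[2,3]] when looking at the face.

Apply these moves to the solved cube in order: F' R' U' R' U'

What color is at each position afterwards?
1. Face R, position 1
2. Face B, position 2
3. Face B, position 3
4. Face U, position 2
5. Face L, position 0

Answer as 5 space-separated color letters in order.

After move 1 (F'): F=GGGG U=WWRR R=YRYR D=OOYY L=OWOW
After move 2 (R'): R=RRYY U=WBRB F=GWGR D=OGYG B=YBOB
After move 3 (U'): U=BBWR F=OWGR R=GWYY B=RROB L=YBOW
After move 4 (R'): R=WYGY U=BOWR F=OBGR D=OWYR B=GRGB
After move 5 (U'): U=ORBW F=YBGR R=OBGY B=WYGB L=GROW
Query 1: R[1] = B
Query 2: B[2] = G
Query 3: B[3] = B
Query 4: U[2] = B
Query 5: L[0] = G

Answer: B G B B G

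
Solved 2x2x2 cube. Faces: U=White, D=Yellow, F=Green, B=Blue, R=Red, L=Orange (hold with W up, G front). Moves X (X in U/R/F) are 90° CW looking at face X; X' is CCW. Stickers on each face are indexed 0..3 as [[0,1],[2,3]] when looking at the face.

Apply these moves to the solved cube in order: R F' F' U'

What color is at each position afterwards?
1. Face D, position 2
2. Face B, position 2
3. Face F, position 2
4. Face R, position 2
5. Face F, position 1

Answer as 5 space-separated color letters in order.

After move 1 (R): R=RRRR U=WGWG F=GYGY D=YBYB B=WBWB
After move 2 (F'): F=YYGG U=WGRR R=BRYR D=OOYB L=OGOW
After move 3 (F'): F=YGYG U=WGBY R=OROR D=GWYB L=OROR
After move 4 (U'): U=GYWB F=ORYG R=YGOR B=ORWB L=WBOR
Query 1: D[2] = Y
Query 2: B[2] = W
Query 3: F[2] = Y
Query 4: R[2] = O
Query 5: F[1] = R

Answer: Y W Y O R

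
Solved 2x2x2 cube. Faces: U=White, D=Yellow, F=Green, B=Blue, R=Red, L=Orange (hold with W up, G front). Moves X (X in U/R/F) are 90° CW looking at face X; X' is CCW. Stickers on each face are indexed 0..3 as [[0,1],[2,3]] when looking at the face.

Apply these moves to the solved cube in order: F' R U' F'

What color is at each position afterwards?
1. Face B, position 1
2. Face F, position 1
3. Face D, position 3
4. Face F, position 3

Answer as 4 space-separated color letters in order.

Answer: Y Y B G

Derivation:
After move 1 (F'): F=GGGG U=WWRR R=YRYR D=OOYY L=OWOW
After move 2 (R): R=YYRR U=WGRG F=GOGY D=OBYB B=RBWB
After move 3 (U'): U=GGWR F=OWGY R=GORR B=YYWB L=RBOW
After move 4 (F'): F=WYOG U=GGGR R=BOOR D=BWYB L=RROW
Query 1: B[1] = Y
Query 2: F[1] = Y
Query 3: D[3] = B
Query 4: F[3] = G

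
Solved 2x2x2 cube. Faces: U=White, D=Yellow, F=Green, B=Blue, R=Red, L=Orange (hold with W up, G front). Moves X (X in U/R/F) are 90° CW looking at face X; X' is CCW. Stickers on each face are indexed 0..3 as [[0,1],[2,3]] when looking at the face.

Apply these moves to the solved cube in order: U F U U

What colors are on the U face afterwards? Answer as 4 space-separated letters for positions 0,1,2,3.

After move 1 (U): U=WWWW F=RRGG R=BBRR B=OOBB L=GGOO
After move 2 (F): F=GRGR U=WWOG R=WBWR D=RBYY L=GYOY
After move 3 (U): U=OWGW F=WBGR R=OOWR B=GYBB L=GROY
After move 4 (U): U=GOWW F=OOGR R=GYWR B=GRBB L=WBOY
Query: U face = GOWW

Answer: G O W W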